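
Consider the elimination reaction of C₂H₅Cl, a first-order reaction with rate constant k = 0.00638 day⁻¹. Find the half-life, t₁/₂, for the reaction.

108.6 day

Step 1: For a first-order reaction, t₁/₂ = ln(2)/k
Step 2: t₁/₂ = ln(2)/0.00638
Step 3: t₁/₂ = 0.6931/0.00638 = 108.6 day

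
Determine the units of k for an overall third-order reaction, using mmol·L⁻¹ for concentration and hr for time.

(mmol·L⁻¹)⁻²·hr⁻¹

Step 1: For overall order n, rate = k × (concentration)^n.
Step 2: Rate has units mmol·L⁻¹·hr⁻¹; concentration term has units (mmol·L⁻¹)^3.
Step 3: k = rate / (concentration)^n, so units of k = (mmol·L⁻¹)^(1-3)·hr⁻¹ = (mmol·L⁻¹)⁻²·hr⁻¹.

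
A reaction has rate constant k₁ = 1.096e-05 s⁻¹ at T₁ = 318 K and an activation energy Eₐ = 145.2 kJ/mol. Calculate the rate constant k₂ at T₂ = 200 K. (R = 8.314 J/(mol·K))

9.279e-20 s⁻¹

Step 1: Use the two-temperature Arrhenius form: ln(k₂/k₁) = -Eₐ/R × (1/T₂ - 1/T₁)
Step 2: Convert Eₐ to J/mol: 145.2 kJ/mol = 145200 J/mol
Step 3: 1/T₂ - 1/T₁ = 1/200 - 1/318 = 1.855346e-03 K⁻¹
Step 4: ln(k₂/k₁) = -145200/8.314 × 1.855346e-03 = -32.40272
Step 5: k₂ = k₁ × exp(-32.40272) = 1.096e-05 × 8.46599e-15 = 9.279e-20 s⁻¹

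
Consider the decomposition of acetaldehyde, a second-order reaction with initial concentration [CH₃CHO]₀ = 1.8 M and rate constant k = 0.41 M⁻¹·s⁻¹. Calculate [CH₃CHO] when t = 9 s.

0.2355 M

Step 1: For a second-order reaction: 1/[CH₃CHO] = 1/[CH₃CHO]₀ + kt
Step 2: 1/[CH₃CHO] = 1/1.8 + 0.41 × 9
Step 3: 1/[CH₃CHO] = 0.5556 + 3.69 = 4.246
Step 4: [CH₃CHO] = 1/4.246 = 0.2355 M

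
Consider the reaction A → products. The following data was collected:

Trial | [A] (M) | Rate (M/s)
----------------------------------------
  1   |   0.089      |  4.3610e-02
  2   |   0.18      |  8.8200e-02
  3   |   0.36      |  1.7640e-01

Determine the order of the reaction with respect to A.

first order (1)

Step 1: Compare trials to find order n where rate₂/rate₁ = ([A]₂/[A]₁)^n
Step 2: rate₂/rate₁ = 8.8200e-02/4.3610e-02 = 2.022
Step 3: [A]₂/[A]₁ = 0.18/0.089 = 2.022
Step 4: n = ln(2.022)/ln(2.022) = 1.00 ≈ 1
Step 5: The reaction is first order in A.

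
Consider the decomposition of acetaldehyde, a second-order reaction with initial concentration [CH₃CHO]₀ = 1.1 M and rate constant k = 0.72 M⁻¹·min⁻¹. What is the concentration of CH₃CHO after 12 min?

0.1047 M

Step 1: For a second-order reaction: 1/[CH₃CHO] = 1/[CH₃CHO]₀ + kt
Step 2: 1/[CH₃CHO] = 1/1.1 + 0.72 × 12
Step 3: 1/[CH₃CHO] = 0.9091 + 8.64 = 9.549
Step 4: [CH₃CHO] = 1/9.549 = 0.1047 M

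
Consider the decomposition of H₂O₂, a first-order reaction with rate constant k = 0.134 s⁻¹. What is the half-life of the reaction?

5.173 s

Step 1: For a first-order reaction, t₁/₂ = ln(2)/k
Step 2: t₁/₂ = ln(2)/0.134
Step 3: t₁/₂ = 0.6931/0.134 = 5.173 s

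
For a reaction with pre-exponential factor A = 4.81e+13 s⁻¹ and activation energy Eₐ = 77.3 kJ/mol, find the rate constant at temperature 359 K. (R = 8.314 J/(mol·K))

2.72e+02 s⁻¹

Step 1: Use the Arrhenius equation: k = A × exp(-Eₐ/RT)
Step 2: Convert Eₐ to J/mol: 77.3 kJ/mol = 77300 J/mol
Step 3: Calculate the exponent: -Eₐ/(RT) = -77300/(8.314 × 359) = -25.89852
Step 4: k = 4.81e+13 × exp(-25.89852)
Step 5: k = 4.81e+13 × 5.65478e-12 = 2.7199e+02 s⁻¹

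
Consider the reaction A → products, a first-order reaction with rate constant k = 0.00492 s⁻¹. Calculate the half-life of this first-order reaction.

140.9 s

Step 1: For a first-order reaction, t₁/₂ = ln(2)/k
Step 2: t₁/₂ = ln(2)/0.00492
Step 3: t₁/₂ = 0.6931/0.00492 = 140.9 s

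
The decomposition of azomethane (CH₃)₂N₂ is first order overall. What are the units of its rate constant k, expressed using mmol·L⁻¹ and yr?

yr⁻¹

Step 1: For overall order n, rate = k × (concentration)^n.
Step 2: Rate has units mmol·L⁻¹·yr⁻¹; concentration term has units (mmol·L⁻¹)^1.
Step 3: k = rate / (concentration)^n, so units of k = (mmol·L⁻¹)^(1-1)·yr⁻¹ = yr⁻¹.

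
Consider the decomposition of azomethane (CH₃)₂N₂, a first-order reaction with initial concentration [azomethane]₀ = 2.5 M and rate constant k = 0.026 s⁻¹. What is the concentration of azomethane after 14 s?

1.737 M

Step 1: For a first-order reaction: [azomethane] = [azomethane]₀ × e^(-kt)
Step 2: [azomethane] = 2.5 × e^(-0.026 × 14)
Step 3: [azomethane] = 2.5 × e^(-0.364)
Step 4: [azomethane] = 2.5 × 0.694891 = 1.737 M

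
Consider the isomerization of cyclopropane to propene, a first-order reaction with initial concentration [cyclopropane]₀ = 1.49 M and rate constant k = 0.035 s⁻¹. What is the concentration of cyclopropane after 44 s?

0.3194 M

Step 1: For a first-order reaction: [cyclopropane] = [cyclopropane]₀ × e^(-kt)
Step 2: [cyclopropane] = 1.49 × e^(-0.035 × 44)
Step 3: [cyclopropane] = 1.49 × e^(-1.54)
Step 4: [cyclopropane] = 1.49 × 0.214381 = 0.3194 M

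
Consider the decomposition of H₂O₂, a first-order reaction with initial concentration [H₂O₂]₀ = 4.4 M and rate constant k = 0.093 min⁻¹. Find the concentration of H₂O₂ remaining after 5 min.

2.764 M

Step 1: For a first-order reaction: [H₂O₂] = [H₂O₂]₀ × e^(-kt)
Step 2: [H₂O₂] = 4.4 × e^(-0.093 × 5)
Step 3: [H₂O₂] = 4.4 × e^(-0.465)
Step 4: [H₂O₂] = 4.4 × 0.628135 = 2.764 M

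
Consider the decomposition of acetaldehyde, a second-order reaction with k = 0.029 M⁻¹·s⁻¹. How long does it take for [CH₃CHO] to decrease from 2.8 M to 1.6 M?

9.236 s

Step 1: For second-order: t = (1/[CH₃CHO] - 1/[CH₃CHO]₀)/k
Step 2: t = (1/1.6 - 1/2.8)/0.029
Step 3: t = (0.625 - 0.3571)/0.029
Step 4: t = 0.2679/0.029 = 9.236 s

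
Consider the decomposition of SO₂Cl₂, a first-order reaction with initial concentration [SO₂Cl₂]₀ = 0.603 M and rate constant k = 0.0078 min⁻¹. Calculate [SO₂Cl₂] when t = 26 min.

0.4923 M

Step 1: For a first-order reaction: [SO₂Cl₂] = [SO₂Cl₂]₀ × e^(-kt)
Step 2: [SO₂Cl₂] = 0.603 × e^(-0.0078 × 26)
Step 3: [SO₂Cl₂] = 0.603 × e^(-0.2028)
Step 4: [SO₂Cl₂] = 0.603 × 0.816442 = 0.4923 M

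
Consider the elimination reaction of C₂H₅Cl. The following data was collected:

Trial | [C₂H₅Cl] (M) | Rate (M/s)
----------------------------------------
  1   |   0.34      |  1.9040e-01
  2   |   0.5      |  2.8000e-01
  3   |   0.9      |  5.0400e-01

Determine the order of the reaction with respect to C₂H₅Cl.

first order (1)

Step 1: Compare trials to find order n where rate₂/rate₁ = ([C₂H₅Cl]₂/[C₂H₅Cl]₁)^n
Step 2: rate₂/rate₁ = 2.8000e-01/1.9040e-01 = 1.471
Step 3: [C₂H₅Cl]₂/[C₂H₅Cl]₁ = 0.5/0.34 = 1.471
Step 4: n = ln(1.471)/ln(1.471) = 1.00 ≈ 1
Step 5: The reaction is first order in C₂H₅Cl.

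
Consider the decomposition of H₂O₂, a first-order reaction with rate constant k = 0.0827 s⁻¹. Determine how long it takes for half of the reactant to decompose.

8.381 s

Step 1: For a first-order reaction, t₁/₂ = ln(2)/k
Step 2: t₁/₂ = ln(2)/0.0827
Step 3: t₁/₂ = 0.6931/0.0827 = 8.381 s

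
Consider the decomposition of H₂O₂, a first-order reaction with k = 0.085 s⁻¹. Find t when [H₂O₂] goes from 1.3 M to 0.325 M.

16.31 s

Step 1: For first-order: t = ln([H₂O₂]₀/[H₂O₂])/k
Step 2: t = ln(1.3/0.325)/0.085
Step 3: t = ln(4)/0.085
Step 4: t = 1.386/0.085 = 16.31 s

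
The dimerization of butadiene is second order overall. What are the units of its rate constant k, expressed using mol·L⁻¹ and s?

(mol·L⁻¹)⁻¹·s⁻¹

Step 1: For overall order n, rate = k × (concentration)^n.
Step 2: Rate has units mol·L⁻¹·s⁻¹; concentration term has units (mol·L⁻¹)^2.
Step 3: k = rate / (concentration)^n, so units of k = (mol·L⁻¹)^(1-2)·s⁻¹ = (mol·L⁻¹)⁻¹·s⁻¹.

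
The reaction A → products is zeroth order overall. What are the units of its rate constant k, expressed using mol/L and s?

mol/L·s⁻¹

Step 1: For overall order n, rate = k × (concentration)^n.
Step 2: Rate has units mol/L·s⁻¹; concentration term has units (mol/L)^0.
Step 3: k = rate / (concentration)^n, so units of k = (mol/L)^(1-0)·s⁻¹ = mol/L·s⁻¹.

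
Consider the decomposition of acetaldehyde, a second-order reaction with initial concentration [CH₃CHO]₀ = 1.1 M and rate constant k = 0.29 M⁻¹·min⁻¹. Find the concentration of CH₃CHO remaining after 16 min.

0.1802 M

Step 1: For a second-order reaction: 1/[CH₃CHO] = 1/[CH₃CHO]₀ + kt
Step 2: 1/[CH₃CHO] = 1/1.1 + 0.29 × 16
Step 3: 1/[CH₃CHO] = 0.9091 + 4.64 = 5.549
Step 4: [CH₃CHO] = 1/5.549 = 0.1802 M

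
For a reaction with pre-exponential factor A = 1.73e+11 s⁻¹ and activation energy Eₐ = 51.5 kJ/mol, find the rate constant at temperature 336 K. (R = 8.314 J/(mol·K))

1.70e+03 s⁻¹

Step 1: Use the Arrhenius equation: k = A × exp(-Eₐ/RT)
Step 2: Convert Eₐ to J/mol: 51.5 kJ/mol = 51500 J/mol
Step 3: Calculate the exponent: -Eₐ/(RT) = -51500/(8.314 × 336) = -18.43563
Step 4: k = 1.73e+11 × exp(-18.43563)
Step 5: k = 1.73e+11 × 9.85162e-09 = 1.7043e+03 s⁻¹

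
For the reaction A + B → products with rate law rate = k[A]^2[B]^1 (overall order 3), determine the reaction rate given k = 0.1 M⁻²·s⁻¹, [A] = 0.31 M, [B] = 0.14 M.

0.001345 M/s

Step 1: The rate law is rate = k[A]^2[B]^1, overall order = 2+1 = 3
Step 2: Substitute values: rate = 0.1 × (0.31)^2 × (0.14)^1
Step 3: rate = 0.1 × 0.0961 × 0.14 = 0.0013454 M/s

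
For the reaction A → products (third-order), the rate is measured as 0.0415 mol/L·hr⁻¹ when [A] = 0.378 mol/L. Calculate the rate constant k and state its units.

0.7684 (mol/L)⁻²·hr⁻¹

Step 1: rate = k[A]^3, so k = rate / [A]^3.
Step 2: k = 0.0415 / (0.378)^3 = 0.0415 / 0.05401.
Step 3: k = 0.7684 (mol/L)⁻²·hr⁻¹.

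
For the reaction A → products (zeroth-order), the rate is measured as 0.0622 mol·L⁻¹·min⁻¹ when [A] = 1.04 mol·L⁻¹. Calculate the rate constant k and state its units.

0.0622 mol·L⁻¹·min⁻¹

Step 1: For a zeroth-order reaction, rate = k (independent of concentration).
Step 2: k = rate = 0.0622 mol·L⁻¹·min⁻¹.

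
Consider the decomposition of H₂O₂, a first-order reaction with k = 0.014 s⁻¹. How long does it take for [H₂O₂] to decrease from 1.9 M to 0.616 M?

80.45 s

Step 1: For first-order: t = ln([H₂O₂]₀/[H₂O₂])/k
Step 2: t = ln(1.9/0.616)/0.014
Step 3: t = ln(3.084)/0.014
Step 4: t = 1.126/0.014 = 80.45 s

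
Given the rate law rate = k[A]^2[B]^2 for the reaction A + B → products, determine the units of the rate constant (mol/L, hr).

(mol/L)⁻³·hr⁻¹

Step 1: Overall order = 2 + 2 = 4.
Step 2: rate has units mol/L·hr⁻¹; [A]^2[B]^2 has units (mol/L)^4.
Step 3: k = rate/([A]^2[B]^2), so units of k = (mol/L)^(1-4)·hr⁻¹ = (mol/L)⁻³·hr⁻¹.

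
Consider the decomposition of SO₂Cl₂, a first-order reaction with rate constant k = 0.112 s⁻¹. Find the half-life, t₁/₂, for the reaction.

6.189 s

Step 1: For a first-order reaction, t₁/₂ = ln(2)/k
Step 2: t₁/₂ = ln(2)/0.112
Step 3: t₁/₂ = 0.6931/0.112 = 6.189 s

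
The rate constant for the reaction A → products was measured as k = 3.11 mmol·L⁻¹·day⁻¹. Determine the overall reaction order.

zeroth order (0)

Step 1: The units of k for an nth-order reaction are (concentration)^(1-n)·(time)⁻¹.
Step 2: Here k has units mmol·L⁻¹·day⁻¹, so the concentration exponent is 1.
Step 3: 1 - n = 1 ⇒ n = 0. The reaction is zeroth order.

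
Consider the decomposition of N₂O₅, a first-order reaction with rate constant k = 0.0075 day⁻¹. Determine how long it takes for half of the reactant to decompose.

92.42 day

Step 1: For a first-order reaction, t₁/₂ = ln(2)/k
Step 2: t₁/₂ = ln(2)/0.0075
Step 3: t₁/₂ = 0.6931/0.0075 = 92.42 day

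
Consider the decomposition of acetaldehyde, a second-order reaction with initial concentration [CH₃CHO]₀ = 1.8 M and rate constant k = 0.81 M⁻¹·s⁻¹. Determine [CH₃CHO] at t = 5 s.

0.2171 M

Step 1: For a second-order reaction: 1/[CH₃CHO] = 1/[CH₃CHO]₀ + kt
Step 2: 1/[CH₃CHO] = 1/1.8 + 0.81 × 5
Step 3: 1/[CH₃CHO] = 0.5556 + 4.05 = 4.606
Step 4: [CH₃CHO] = 1/4.606 = 0.2171 M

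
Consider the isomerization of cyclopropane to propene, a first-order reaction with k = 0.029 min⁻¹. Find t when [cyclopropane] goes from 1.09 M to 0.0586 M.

100.8 min

Step 1: For first-order: t = ln([cyclopropane]₀/[cyclopropane])/k
Step 2: t = ln(1.09/0.0586)/0.029
Step 3: t = ln(18.6)/0.029
Step 4: t = 2.923/0.029 = 100.8 min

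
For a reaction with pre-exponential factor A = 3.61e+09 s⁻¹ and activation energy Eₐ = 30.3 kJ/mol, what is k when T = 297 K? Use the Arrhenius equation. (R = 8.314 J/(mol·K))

1.69e+04 s⁻¹

Step 1: Use the Arrhenius equation: k = A × exp(-Eₐ/RT)
Step 2: Convert Eₐ to J/mol: 30.3 kJ/mol = 30300 J/mol
Step 3: Calculate the exponent: -Eₐ/(RT) = -30300/(8.314 × 297) = -12.27089
Step 4: k = 3.61e+09 × exp(-12.27089)
Step 5: k = 3.61e+09 × 4.68619e-06 = 1.6917e+04 s⁻¹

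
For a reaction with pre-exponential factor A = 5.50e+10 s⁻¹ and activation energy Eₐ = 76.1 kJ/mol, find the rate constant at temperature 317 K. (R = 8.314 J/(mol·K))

1.59e-02 s⁻¹

Step 1: Use the Arrhenius equation: k = A × exp(-Eₐ/RT)
Step 2: Convert Eₐ to J/mol: 76.1 kJ/mol = 76100 J/mol
Step 3: Calculate the exponent: -Eₐ/(RT) = -76100/(8.314 × 317) = -28.87456
Step 4: k = 5.50e+10 × exp(-28.87456)
Step 5: k = 5.50e+10 × 2.88362e-13 = 1.5860e-02 s⁻¹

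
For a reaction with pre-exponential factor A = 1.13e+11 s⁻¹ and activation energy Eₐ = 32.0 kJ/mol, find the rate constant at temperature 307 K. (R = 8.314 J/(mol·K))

4.06e+05 s⁻¹

Step 1: Use the Arrhenius equation: k = A × exp(-Eₐ/RT)
Step 2: Convert Eₐ to J/mol: 32.0 kJ/mol = 32000 J/mol
Step 3: Calculate the exponent: -Eₐ/(RT) = -32000/(8.314 × 307) = -12.53723
Step 4: k = 1.13e+11 × exp(-12.53723)
Step 5: k = 1.13e+11 × 3.59046e-06 = 4.0572e+05 s⁻¹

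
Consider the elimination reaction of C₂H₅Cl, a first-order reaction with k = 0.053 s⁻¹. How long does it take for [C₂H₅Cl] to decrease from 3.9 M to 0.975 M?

26.16 s

Step 1: For first-order: t = ln([C₂H₅Cl]₀/[C₂H₅Cl])/k
Step 2: t = ln(3.9/0.975)/0.053
Step 3: t = ln(4)/0.053
Step 4: t = 1.386/0.053 = 26.16 s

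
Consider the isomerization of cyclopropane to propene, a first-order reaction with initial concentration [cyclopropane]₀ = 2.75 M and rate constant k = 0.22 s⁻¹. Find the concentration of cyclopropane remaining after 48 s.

7.132e-05 M

Step 1: For a first-order reaction: [cyclopropane] = [cyclopropane]₀ × e^(-kt)
Step 2: [cyclopropane] = 2.75 × e^(-0.22 × 48)
Step 3: [cyclopropane] = 2.75 × e^(-10.56)
Step 4: [cyclopropane] = 2.75 × 2.59329e-05 = 7.132e-05 M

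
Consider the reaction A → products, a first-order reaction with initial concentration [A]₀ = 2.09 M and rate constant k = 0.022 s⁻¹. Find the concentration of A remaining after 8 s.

1.753 M

Step 1: For a first-order reaction: [A] = [A]₀ × e^(-kt)
Step 2: [A] = 2.09 × e^(-0.022 × 8)
Step 3: [A] = 2.09 × e^(-0.176)
Step 4: [A] = 2.09 × 0.838618 = 1.753 M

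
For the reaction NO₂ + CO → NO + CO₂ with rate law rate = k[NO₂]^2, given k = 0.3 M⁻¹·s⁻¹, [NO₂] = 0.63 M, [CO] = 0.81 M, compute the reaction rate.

0.1191 M/s

Step 1: The rate law is rate = k[NO₂]^2
Step 2: Note that the rate does not depend on [CO] (zero order in CO).
Step 3: rate = 0.3 × (0.63)^2 = 0.11907 M/s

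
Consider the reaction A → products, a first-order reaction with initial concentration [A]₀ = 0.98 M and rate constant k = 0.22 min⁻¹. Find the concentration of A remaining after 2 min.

0.6312 M

Step 1: For a first-order reaction: [A] = [A]₀ × e^(-kt)
Step 2: [A] = 0.98 × e^(-0.22 × 2)
Step 3: [A] = 0.98 × e^(-0.44)
Step 4: [A] = 0.98 × 0.644036 = 0.6312 M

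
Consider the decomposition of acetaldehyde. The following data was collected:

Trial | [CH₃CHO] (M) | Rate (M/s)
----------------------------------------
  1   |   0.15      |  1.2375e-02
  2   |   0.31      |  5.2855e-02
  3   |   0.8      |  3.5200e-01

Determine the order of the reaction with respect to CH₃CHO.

second order (2)

Step 1: Compare trials to find order n where rate₂/rate₁ = ([CH₃CHO]₂/[CH₃CHO]₁)^n
Step 2: rate₂/rate₁ = 5.2855e-02/1.2375e-02 = 4.271
Step 3: [CH₃CHO]₂/[CH₃CHO]₁ = 0.31/0.15 = 2.067
Step 4: n = ln(4.271)/ln(2.067) = 2.00 ≈ 2
Step 5: The reaction is second order in CH₃CHO.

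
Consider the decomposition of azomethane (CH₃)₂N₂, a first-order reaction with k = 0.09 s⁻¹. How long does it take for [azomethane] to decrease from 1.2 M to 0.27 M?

16.57 s

Step 1: For first-order: t = ln([azomethane]₀/[azomethane])/k
Step 2: t = ln(1.2/0.27)/0.09
Step 3: t = ln(4.444)/0.09
Step 4: t = 1.492/0.09 = 16.57 s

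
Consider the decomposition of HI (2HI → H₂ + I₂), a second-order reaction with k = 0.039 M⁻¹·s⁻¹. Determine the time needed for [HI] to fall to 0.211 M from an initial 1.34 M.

102.4 s

Step 1: For second-order: t = (1/[HI] - 1/[HI]₀)/k
Step 2: t = (1/0.211 - 1/1.34)/0.039
Step 3: t = (4.739 - 0.7463)/0.039
Step 4: t = 3.993/0.039 = 102.4 s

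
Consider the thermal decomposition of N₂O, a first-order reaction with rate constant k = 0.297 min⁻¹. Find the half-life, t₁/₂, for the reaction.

2.334 min

Step 1: For a first-order reaction, t₁/₂ = ln(2)/k
Step 2: t₁/₂ = ln(2)/0.297
Step 3: t₁/₂ = 0.6931/0.297 = 2.334 min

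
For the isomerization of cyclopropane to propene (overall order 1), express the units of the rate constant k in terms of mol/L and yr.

yr⁻¹

Step 1: For overall order n, rate = k × (concentration)^n.
Step 2: Rate has units mol/L·yr⁻¹; concentration term has units (mol/L)^1.
Step 3: k = rate / (concentration)^n, so units of k = (mol/L)^(1-1)·yr⁻¹ = yr⁻¹.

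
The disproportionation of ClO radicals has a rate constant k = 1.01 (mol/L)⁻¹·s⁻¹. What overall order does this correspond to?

second order (2)

Step 1: The units of k for an nth-order reaction are (concentration)^(1-n)·(time)⁻¹.
Step 2: Here k has units (mol/L)⁻¹·s⁻¹, so the concentration exponent is -1.
Step 3: 1 - n = -1 ⇒ n = 2. The reaction is second order.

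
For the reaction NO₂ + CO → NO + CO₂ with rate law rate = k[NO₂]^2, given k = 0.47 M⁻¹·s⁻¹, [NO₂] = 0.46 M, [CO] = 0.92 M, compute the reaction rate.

0.09945 M/s

Step 1: The rate law is rate = k[NO₂]^2
Step 2: Note that the rate does not depend on [CO] (zero order in CO).
Step 3: rate = 0.47 × (0.46)^2 = 0.099452 M/s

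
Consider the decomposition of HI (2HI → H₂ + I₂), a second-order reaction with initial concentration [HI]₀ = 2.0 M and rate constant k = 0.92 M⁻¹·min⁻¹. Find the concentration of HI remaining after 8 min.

0.1272 M

Step 1: For a second-order reaction: 1/[HI] = 1/[HI]₀ + kt
Step 2: 1/[HI] = 1/2.0 + 0.92 × 8
Step 3: 1/[HI] = 0.5 + 7.36 = 7.86
Step 4: [HI] = 1/7.86 = 0.1272 M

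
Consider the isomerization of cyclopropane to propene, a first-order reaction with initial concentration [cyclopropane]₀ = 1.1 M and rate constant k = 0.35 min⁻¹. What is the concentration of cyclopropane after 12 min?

0.0165 M

Step 1: For a first-order reaction: [cyclopropane] = [cyclopropane]₀ × e^(-kt)
Step 2: [cyclopropane] = 1.1 × e^(-0.35 × 12)
Step 3: [cyclopropane] = 1.1 × e^(-4.2)
Step 4: [cyclopropane] = 1.1 × 0.0149956 = 0.0165 M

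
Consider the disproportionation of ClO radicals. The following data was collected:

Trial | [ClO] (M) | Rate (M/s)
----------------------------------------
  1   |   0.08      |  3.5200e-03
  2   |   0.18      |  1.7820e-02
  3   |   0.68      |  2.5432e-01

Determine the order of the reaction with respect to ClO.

second order (2)

Step 1: Compare trials to find order n where rate₂/rate₁ = ([ClO]₂/[ClO]₁)^n
Step 2: rate₂/rate₁ = 1.7820e-02/3.5200e-03 = 5.062
Step 3: [ClO]₂/[ClO]₁ = 0.18/0.08 = 2.25
Step 4: n = ln(5.062)/ln(2.25) = 2.00 ≈ 2
Step 5: The reaction is second order in ClO.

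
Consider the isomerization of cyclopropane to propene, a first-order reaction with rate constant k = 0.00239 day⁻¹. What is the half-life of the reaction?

290 day

Step 1: For a first-order reaction, t₁/₂ = ln(2)/k
Step 2: t₁/₂ = ln(2)/0.00239
Step 3: t₁/₂ = 0.6931/0.00239 = 290 day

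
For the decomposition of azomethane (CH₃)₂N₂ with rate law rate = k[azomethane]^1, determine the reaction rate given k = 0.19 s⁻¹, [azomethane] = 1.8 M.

0.342 M/s

Step 1: Identify the rate law: rate = k[azomethane]^1
Step 2: Substitute values: rate = 0.19 × (1.8)^1
Step 3: Calculate: rate = 0.19 × 1.8 = 0.342 M/s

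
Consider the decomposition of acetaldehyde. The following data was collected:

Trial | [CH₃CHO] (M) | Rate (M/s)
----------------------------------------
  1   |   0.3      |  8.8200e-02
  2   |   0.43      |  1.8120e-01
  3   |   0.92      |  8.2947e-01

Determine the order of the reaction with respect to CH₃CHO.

second order (2)

Step 1: Compare trials to find order n where rate₂/rate₁ = ([CH₃CHO]₂/[CH₃CHO]₁)^n
Step 2: rate₂/rate₁ = 1.8120e-01/8.8200e-02 = 2.054
Step 3: [CH₃CHO]₂/[CH₃CHO]₁ = 0.43/0.3 = 1.433
Step 4: n = ln(2.054)/ln(1.433) = 2.00 ≈ 2
Step 5: The reaction is second order in CH₃CHO.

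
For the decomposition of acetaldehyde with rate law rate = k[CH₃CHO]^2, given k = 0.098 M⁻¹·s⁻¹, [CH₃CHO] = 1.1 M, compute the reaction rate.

0.1186 M/s

Step 1: Identify the rate law: rate = k[CH₃CHO]^2
Step 2: Substitute values: rate = 0.098 × (1.1)^2
Step 3: Calculate: rate = 0.098 × 1.21 = 0.11858 M/s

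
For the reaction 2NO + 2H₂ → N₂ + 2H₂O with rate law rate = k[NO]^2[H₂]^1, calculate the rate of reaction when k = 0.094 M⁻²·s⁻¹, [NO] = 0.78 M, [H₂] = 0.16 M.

0.00915 M/s

Step 1: The rate law is rate = k[NO]^2[H₂]^1
Step 2: Substitute: rate = 0.094 × (0.78)^2 × (0.16)^1
Step 3: rate = 0.094 × 0.6084 × 0.16 = 0.00915034 M/s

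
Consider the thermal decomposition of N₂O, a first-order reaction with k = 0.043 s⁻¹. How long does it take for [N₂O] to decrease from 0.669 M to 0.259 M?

22.07 s

Step 1: For first-order: t = ln([N₂O]₀/[N₂O])/k
Step 2: t = ln(0.669/0.259)/0.043
Step 3: t = ln(2.583)/0.043
Step 4: t = 0.949/0.043 = 22.07 s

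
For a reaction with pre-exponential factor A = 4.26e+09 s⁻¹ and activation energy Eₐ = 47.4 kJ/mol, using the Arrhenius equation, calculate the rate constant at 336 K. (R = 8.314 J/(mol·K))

1.82e+02 s⁻¹

Step 1: Use the Arrhenius equation: k = A × exp(-Eₐ/RT)
Step 2: Convert Eₐ to J/mol: 47.4 kJ/mol = 47400 J/mol
Step 3: Calculate the exponent: -Eₐ/(RT) = -47400/(8.314 × 336) = -16.96794
Step 4: k = 4.26e+09 × exp(-16.96794)
Step 5: k = 4.26e+09 × 4.27481e-08 = 1.8211e+02 s⁻¹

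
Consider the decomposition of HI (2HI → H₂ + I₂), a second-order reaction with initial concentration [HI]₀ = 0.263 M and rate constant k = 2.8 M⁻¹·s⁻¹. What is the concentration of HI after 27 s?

0.01259 M

Step 1: For a second-order reaction: 1/[HI] = 1/[HI]₀ + kt
Step 2: 1/[HI] = 1/0.263 + 2.8 × 27
Step 3: 1/[HI] = 3.802 + 75.6 = 79.4
Step 4: [HI] = 1/79.4 = 0.01259 M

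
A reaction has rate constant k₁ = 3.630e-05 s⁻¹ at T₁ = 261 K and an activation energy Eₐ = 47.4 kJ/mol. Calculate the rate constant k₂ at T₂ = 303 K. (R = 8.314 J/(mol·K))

7.497e-04 s⁻¹

Step 1: Use the two-temperature Arrhenius form: ln(k₂/k₁) = -Eₐ/R × (1/T₂ - 1/T₁)
Step 2: Convert Eₐ to J/mol: 47.4 kJ/mol = 47400 J/mol
Step 3: 1/T₂ - 1/T₁ = 1/303 - 1/261 = -5.310876e-04 K⁻¹
Step 4: ln(k₂/k₁) = -47400/8.314 × -5.310876e-04 = 3.02785
Step 5: k₂ = k₁ × exp(3.02785) = 3.630e-05 × 2.06528e+01 = 7.497e-04 s⁻¹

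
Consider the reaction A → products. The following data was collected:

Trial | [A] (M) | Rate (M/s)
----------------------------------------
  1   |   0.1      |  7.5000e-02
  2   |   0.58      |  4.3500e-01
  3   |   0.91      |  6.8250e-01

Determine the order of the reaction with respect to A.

first order (1)

Step 1: Compare trials to find order n where rate₂/rate₁ = ([A]₂/[A]₁)^n
Step 2: rate₂/rate₁ = 4.3500e-01/7.5000e-02 = 5.8
Step 3: [A]₂/[A]₁ = 0.58/0.1 = 5.8
Step 4: n = ln(5.8)/ln(5.8) = 1.00 ≈ 1
Step 5: The reaction is first order in A.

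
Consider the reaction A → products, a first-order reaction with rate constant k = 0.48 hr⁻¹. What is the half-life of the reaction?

1.444 hr

Step 1: For a first-order reaction, t₁/₂ = ln(2)/k
Step 2: t₁/₂ = ln(2)/0.48
Step 3: t₁/₂ = 0.6931/0.48 = 1.444 hr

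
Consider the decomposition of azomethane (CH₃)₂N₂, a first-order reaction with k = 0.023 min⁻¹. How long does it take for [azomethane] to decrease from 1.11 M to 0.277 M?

60.35 min

Step 1: For first-order: t = ln([azomethane]₀/[azomethane])/k
Step 2: t = ln(1.11/0.277)/0.023
Step 3: t = ln(4.007)/0.023
Step 4: t = 1.388/0.023 = 60.35 min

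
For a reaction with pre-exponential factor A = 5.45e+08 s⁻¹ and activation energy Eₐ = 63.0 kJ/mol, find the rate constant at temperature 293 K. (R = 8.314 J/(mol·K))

3.20e-03 s⁻¹

Step 1: Use the Arrhenius equation: k = A × exp(-Eₐ/RT)
Step 2: Convert Eₐ to J/mol: 63.0 kJ/mol = 63000 J/mol
Step 3: Calculate the exponent: -Eₐ/(RT) = -63000/(8.314 × 293) = -25.86205
Step 4: k = 5.45e+08 × exp(-25.86205)
Step 5: k = 5.45e+08 × 5.86482e-12 = 3.1963e-03 s⁻¹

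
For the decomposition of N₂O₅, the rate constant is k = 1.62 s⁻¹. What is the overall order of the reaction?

first order (1)

Step 1: The units of k for an nth-order reaction are (concentration)^(1-n)·(time)⁻¹.
Step 2: Here k has units s⁻¹, so the concentration exponent is 0.
Step 3: 1 - n = 0 ⇒ n = 1. The reaction is first order.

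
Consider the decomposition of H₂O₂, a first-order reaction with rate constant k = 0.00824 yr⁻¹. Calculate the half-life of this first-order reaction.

84.12 yr

Step 1: For a first-order reaction, t₁/₂ = ln(2)/k
Step 2: t₁/₂ = ln(2)/0.00824
Step 3: t₁/₂ = 0.6931/0.00824 = 84.12 yr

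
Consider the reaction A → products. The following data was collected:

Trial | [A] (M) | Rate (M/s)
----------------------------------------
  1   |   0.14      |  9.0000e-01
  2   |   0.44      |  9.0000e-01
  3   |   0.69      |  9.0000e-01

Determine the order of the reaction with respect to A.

zeroth order (0)

Step 1: Compare trials - when concentration changes, rate stays constant.
Step 2: rate₂/rate₁ = 9.0000e-01/9.0000e-01 = 1
Step 3: [A]₂/[A]₁ = 0.44/0.14 = 3.143
Step 4: Since rate ratio ≈ (conc ratio)^0, the reaction is zeroth order.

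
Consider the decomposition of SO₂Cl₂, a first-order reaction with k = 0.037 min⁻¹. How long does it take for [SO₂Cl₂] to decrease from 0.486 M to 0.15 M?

31.77 min

Step 1: For first-order: t = ln([SO₂Cl₂]₀/[SO₂Cl₂])/k
Step 2: t = ln(0.486/0.15)/0.037
Step 3: t = ln(3.24)/0.037
Step 4: t = 1.176/0.037 = 31.77 min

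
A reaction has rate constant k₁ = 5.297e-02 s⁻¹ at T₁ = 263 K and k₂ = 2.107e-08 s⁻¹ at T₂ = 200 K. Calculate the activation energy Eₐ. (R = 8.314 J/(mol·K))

102.3 kJ/mol

Step 1: Use the two-temperature Arrhenius form: ln(k₂/k₁) = -Eₐ/R × (1/T₂ - 1/T₁)
Step 2: ln(k₂/k₁) = ln(2.107e-08/5.297e-02) = ln(3.97772e-07) = -14.7374
Step 3: 1/T₂ - 1/T₁ = 1/200 - 1/263 = 1.197719e-03 K⁻¹
Step 4: Eₐ = -R × ln(k₂/k₁) / (1/T₂ - 1/T₁) = -8.314 × -14.7374 / 1.197719e-03
Step 5: Eₐ = 1.0230e+05 J/mol = 102.3 kJ/mol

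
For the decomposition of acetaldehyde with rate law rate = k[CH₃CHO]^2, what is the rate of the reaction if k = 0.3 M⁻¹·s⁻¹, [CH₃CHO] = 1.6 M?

0.768 M/s

Step 1: Identify the rate law: rate = k[CH₃CHO]^2
Step 2: Substitute values: rate = 0.3 × (1.6)^2
Step 3: Calculate: rate = 0.3 × 2.56 = 0.768 M/s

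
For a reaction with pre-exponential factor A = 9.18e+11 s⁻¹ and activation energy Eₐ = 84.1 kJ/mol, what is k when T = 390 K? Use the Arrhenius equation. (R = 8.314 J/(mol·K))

4.99e+00 s⁻¹

Step 1: Use the Arrhenius equation: k = A × exp(-Eₐ/RT)
Step 2: Convert Eₐ to J/mol: 84.1 kJ/mol = 84100 J/mol
Step 3: Calculate the exponent: -Eₐ/(RT) = -84100/(8.314 × 390) = -25.93710
Step 4: k = 9.18e+11 × exp(-25.93710)
Step 5: k = 9.18e+11 × 5.44077e-12 = 4.9946e+00 s⁻¹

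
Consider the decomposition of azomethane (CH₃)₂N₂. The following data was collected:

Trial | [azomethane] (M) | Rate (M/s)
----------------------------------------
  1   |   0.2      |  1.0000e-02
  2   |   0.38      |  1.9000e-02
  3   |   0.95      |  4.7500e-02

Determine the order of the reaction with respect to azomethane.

first order (1)

Step 1: Compare trials to find order n where rate₂/rate₁ = ([azomethane]₂/[azomethane]₁)^n
Step 2: rate₂/rate₁ = 1.9000e-02/1.0000e-02 = 1.9
Step 3: [azomethane]₂/[azomethane]₁ = 0.38/0.2 = 1.9
Step 4: n = ln(1.9)/ln(1.9) = 1.00 ≈ 1
Step 5: The reaction is first order in azomethane.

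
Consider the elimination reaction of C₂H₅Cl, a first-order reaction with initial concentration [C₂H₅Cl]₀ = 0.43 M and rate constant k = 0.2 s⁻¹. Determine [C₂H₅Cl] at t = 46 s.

4.345e-05 M

Step 1: For a first-order reaction: [C₂H₅Cl] = [C₂H₅Cl]₀ × e^(-kt)
Step 2: [C₂H₅Cl] = 0.43 × e^(-0.2 × 46)
Step 3: [C₂H₅Cl] = 0.43 × e^(-9.2)
Step 4: [C₂H₅Cl] = 0.43 × 0.000101039 = 4.345e-05 M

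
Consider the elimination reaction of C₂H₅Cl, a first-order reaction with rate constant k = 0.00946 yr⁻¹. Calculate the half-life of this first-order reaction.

73.27 yr

Step 1: For a first-order reaction, t₁/₂ = ln(2)/k
Step 2: t₁/₂ = ln(2)/0.00946
Step 3: t₁/₂ = 0.6931/0.00946 = 73.27 yr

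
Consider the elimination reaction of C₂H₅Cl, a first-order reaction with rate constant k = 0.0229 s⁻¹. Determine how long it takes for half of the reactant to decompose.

30.27 s

Step 1: For a first-order reaction, t₁/₂ = ln(2)/k
Step 2: t₁/₂ = ln(2)/0.0229
Step 3: t₁/₂ = 0.6931/0.0229 = 30.27 s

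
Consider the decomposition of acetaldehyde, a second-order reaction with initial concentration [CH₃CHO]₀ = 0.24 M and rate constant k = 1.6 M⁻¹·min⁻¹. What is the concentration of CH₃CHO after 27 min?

0.02111 M

Step 1: For a second-order reaction: 1/[CH₃CHO] = 1/[CH₃CHO]₀ + kt
Step 2: 1/[CH₃CHO] = 1/0.24 + 1.6 × 27
Step 3: 1/[CH₃CHO] = 4.167 + 43.2 = 47.37
Step 4: [CH₃CHO] = 1/47.37 = 0.02111 M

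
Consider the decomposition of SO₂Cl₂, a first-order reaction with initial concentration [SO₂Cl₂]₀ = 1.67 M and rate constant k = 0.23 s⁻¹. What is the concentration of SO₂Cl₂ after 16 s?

0.04212 M

Step 1: For a first-order reaction: [SO₂Cl₂] = [SO₂Cl₂]₀ × e^(-kt)
Step 2: [SO₂Cl₂] = 1.67 × e^(-0.23 × 16)
Step 3: [SO₂Cl₂] = 1.67 × e^(-3.68)
Step 4: [SO₂Cl₂] = 1.67 × 0.025223 = 0.04212 M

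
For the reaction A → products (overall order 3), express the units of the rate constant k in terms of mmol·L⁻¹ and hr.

(mmol·L⁻¹)⁻²·hr⁻¹

Step 1: For overall order n, rate = k × (concentration)^n.
Step 2: Rate has units mmol·L⁻¹·hr⁻¹; concentration term has units (mmol·L⁻¹)^3.
Step 3: k = rate / (concentration)^n, so units of k = (mmol·L⁻¹)^(1-3)·hr⁻¹ = (mmol·L⁻¹)⁻²·hr⁻¹.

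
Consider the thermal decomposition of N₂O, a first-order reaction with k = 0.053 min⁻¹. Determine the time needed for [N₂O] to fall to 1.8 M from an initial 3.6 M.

13.08 min

Step 1: For first-order: t = ln([N₂O]₀/[N₂O])/k
Step 2: t = ln(3.6/1.8)/0.053
Step 3: t = ln(2)/0.053
Step 4: t = 0.6931/0.053 = 13.08 min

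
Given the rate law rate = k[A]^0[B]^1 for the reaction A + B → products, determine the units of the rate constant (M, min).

min⁻¹

Step 1: Overall order = 0 + 1 = 1.
Step 2: rate has units M·min⁻¹; [A]^0[B]^1 has units M^1.
Step 3: k = rate/([A]^0[B]^1), so units of k = M^(1-1)·min⁻¹ = min⁻¹.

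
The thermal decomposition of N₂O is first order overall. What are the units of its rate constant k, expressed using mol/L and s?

s⁻¹

Step 1: For overall order n, rate = k × (concentration)^n.
Step 2: Rate has units mol/L·s⁻¹; concentration term has units (mol/L)^1.
Step 3: k = rate / (concentration)^n, so units of k = (mol/L)^(1-1)·s⁻¹ = s⁻¹.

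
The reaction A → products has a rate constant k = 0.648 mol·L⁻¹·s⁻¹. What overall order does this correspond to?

zeroth order (0)

Step 1: The units of k for an nth-order reaction are (concentration)^(1-n)·(time)⁻¹.
Step 2: Here k has units mol·L⁻¹·s⁻¹, so the concentration exponent is 1.
Step 3: 1 - n = 1 ⇒ n = 0. The reaction is zeroth order.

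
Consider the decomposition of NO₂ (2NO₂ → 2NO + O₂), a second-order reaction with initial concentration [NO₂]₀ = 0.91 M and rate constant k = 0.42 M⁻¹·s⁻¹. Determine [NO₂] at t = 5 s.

0.3126 M

Step 1: For a second-order reaction: 1/[NO₂] = 1/[NO₂]₀ + kt
Step 2: 1/[NO₂] = 1/0.91 + 0.42 × 5
Step 3: 1/[NO₂] = 1.099 + 2.1 = 3.199
Step 4: [NO₂] = 1/3.199 = 0.3126 M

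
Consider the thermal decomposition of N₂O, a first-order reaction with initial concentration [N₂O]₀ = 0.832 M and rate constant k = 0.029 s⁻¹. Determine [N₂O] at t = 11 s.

0.6048 M

Step 1: For a first-order reaction: [N₂O] = [N₂O]₀ × e^(-kt)
Step 2: [N₂O] = 0.832 × e^(-0.029 × 11)
Step 3: [N₂O] = 0.832 × e^(-0.319)
Step 4: [N₂O] = 0.832 × 0.726876 = 0.6048 M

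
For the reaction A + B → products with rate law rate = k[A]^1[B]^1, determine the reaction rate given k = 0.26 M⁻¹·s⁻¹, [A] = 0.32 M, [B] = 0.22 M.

0.0183 M/s

Step 1: The rate law is rate = k[A]^1[B]^1
Step 2: Substitute: rate = 0.26 × (0.32)^1 × (0.22)^1
Step 3: rate = 0.26 × 0.32 × 0.22 = 0.018304 M/s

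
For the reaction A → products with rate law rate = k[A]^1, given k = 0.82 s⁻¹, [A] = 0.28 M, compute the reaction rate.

0.2296 M/s

Step 1: Identify the rate law: rate = k[A]^1
Step 2: Substitute values: rate = 0.82 × (0.28)^1
Step 3: Calculate: rate = 0.82 × 0.28 = 0.2296 M/s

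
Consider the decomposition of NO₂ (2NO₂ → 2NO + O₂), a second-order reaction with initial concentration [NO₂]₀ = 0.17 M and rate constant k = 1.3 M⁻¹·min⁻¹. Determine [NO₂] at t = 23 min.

0.02795 M

Step 1: For a second-order reaction: 1/[NO₂] = 1/[NO₂]₀ + kt
Step 2: 1/[NO₂] = 1/0.17 + 1.3 × 23
Step 3: 1/[NO₂] = 5.882 + 29.9 = 35.78
Step 4: [NO₂] = 1/35.78 = 0.02795 M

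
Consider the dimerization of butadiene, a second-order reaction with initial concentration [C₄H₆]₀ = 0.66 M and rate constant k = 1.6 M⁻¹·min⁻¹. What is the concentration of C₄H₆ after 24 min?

0.02505 M

Step 1: For a second-order reaction: 1/[C₄H₆] = 1/[C₄H₆]₀ + kt
Step 2: 1/[C₄H₆] = 1/0.66 + 1.6 × 24
Step 3: 1/[C₄H₆] = 1.515 + 38.4 = 39.92
Step 4: [C₄H₆] = 1/39.92 = 0.02505 M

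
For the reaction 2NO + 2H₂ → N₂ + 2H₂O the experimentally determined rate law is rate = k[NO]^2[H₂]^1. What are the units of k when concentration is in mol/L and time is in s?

(mol/L)⁻²·s⁻¹

Step 1: Overall order = 2 + 1 = 3.
Step 2: rate has units mol/L·s⁻¹; [NO]^2[H₂]^1 has units (mol/L)^3.
Step 3: k = rate/([NO]^2[H₂]^1), so units of k = (mol/L)^(1-3)·s⁻¹ = (mol/L)⁻²·s⁻¹.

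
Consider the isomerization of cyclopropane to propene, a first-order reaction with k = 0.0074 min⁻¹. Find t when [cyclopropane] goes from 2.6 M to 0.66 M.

185.3 min

Step 1: For first-order: t = ln([cyclopropane]₀/[cyclopropane])/k
Step 2: t = ln(2.6/0.66)/0.0074
Step 3: t = ln(3.939)/0.0074
Step 4: t = 1.371/0.0074 = 185.3 min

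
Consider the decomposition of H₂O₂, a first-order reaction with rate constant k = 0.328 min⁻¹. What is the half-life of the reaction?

2.113 min

Step 1: For a first-order reaction, t₁/₂ = ln(2)/k
Step 2: t₁/₂ = ln(2)/0.328
Step 3: t₁/₂ = 0.6931/0.328 = 2.113 min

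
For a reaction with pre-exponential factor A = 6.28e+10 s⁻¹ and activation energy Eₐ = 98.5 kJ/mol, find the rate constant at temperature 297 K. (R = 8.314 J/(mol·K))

2.98e-07 s⁻¹

Step 1: Use the Arrhenius equation: k = A × exp(-Eₐ/RT)
Step 2: Convert Eₐ to J/mol: 98.5 kJ/mol = 98500 J/mol
Step 3: Calculate the exponent: -Eₐ/(RT) = -98500/(8.314 × 297) = -39.89053
Step 4: k = 6.28e+10 × exp(-39.89053)
Step 5: k = 6.28e+10 × 4.73983e-18 = 2.9766e-07 s⁻¹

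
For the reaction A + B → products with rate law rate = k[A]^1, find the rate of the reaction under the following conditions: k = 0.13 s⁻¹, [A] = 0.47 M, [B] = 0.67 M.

0.0611 M/s

Step 1: The rate law is rate = k[A]^1
Step 2: Note that the rate does not depend on [B] (zero order in B).
Step 3: rate = 0.13 × (0.47)^1 = 0.0611 M/s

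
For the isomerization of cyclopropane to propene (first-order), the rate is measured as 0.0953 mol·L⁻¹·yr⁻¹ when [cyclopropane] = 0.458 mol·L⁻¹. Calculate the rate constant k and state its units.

0.2081 yr⁻¹

Step 1: rate = k[cyclopropane]^1, so k = rate / [cyclopropane]^1.
Step 2: k = 0.0953 / (0.458)^1 = 0.0953 / 0.458.
Step 3: k = 0.2081 yr⁻¹.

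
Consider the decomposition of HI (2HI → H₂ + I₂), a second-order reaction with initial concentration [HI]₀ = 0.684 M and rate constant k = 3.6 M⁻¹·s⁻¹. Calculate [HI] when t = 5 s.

0.05138 M

Step 1: For a second-order reaction: 1/[HI] = 1/[HI]₀ + kt
Step 2: 1/[HI] = 1/0.684 + 3.6 × 5
Step 3: 1/[HI] = 1.462 + 18 = 19.46
Step 4: [HI] = 1/19.46 = 0.05138 M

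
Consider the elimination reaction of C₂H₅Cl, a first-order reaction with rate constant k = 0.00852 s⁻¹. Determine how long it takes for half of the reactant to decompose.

81.36 s

Step 1: For a first-order reaction, t₁/₂ = ln(2)/k
Step 2: t₁/₂ = ln(2)/0.00852
Step 3: t₁/₂ = 0.6931/0.00852 = 81.36 s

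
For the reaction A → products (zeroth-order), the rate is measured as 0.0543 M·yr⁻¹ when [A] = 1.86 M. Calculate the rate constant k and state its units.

0.0543 M·yr⁻¹

Step 1: For a zeroth-order reaction, rate = k (independent of concentration).
Step 2: k = rate = 0.0543 M·yr⁻¹.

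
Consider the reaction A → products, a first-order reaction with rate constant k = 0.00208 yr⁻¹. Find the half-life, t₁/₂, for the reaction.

333.2 yr

Step 1: For a first-order reaction, t₁/₂ = ln(2)/k
Step 2: t₁/₂ = ln(2)/0.00208
Step 3: t₁/₂ = 0.6931/0.00208 = 333.2 yr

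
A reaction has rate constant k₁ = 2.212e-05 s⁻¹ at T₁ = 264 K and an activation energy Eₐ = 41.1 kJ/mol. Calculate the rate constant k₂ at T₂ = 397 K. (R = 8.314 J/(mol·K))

1.173e-02 s⁻¹

Step 1: Use the two-temperature Arrhenius form: ln(k₂/k₁) = -Eₐ/R × (1/T₂ - 1/T₁)
Step 2: Convert Eₐ to J/mol: 41.1 kJ/mol = 41100 J/mol
Step 3: 1/T₂ - 1/T₁ = 1/397 - 1/264 = -1.268987e-03 K⁻¹
Step 4: ln(k₂/k₁) = -41100/8.314 × -1.268987e-03 = 6.27320
Step 5: k₂ = k₁ × exp(6.27320) = 2.212e-05 × 5.30171e+02 = 1.173e-02 s⁻¹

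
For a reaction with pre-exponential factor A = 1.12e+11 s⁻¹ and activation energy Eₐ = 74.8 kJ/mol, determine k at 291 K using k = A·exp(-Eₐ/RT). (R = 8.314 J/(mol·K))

4.19e-03 s⁻¹

Step 1: Use the Arrhenius equation: k = A × exp(-Eₐ/RT)
Step 2: Convert Eₐ to J/mol: 74.8 kJ/mol = 74800 J/mol
Step 3: Calculate the exponent: -Eₐ/(RT) = -74800/(8.314 × 291) = -30.91709
Step 4: k = 1.12e+11 × exp(-30.91709)
Step 5: k = 1.12e+11 × 3.74006e-14 = 4.1889e-03 s⁻¹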